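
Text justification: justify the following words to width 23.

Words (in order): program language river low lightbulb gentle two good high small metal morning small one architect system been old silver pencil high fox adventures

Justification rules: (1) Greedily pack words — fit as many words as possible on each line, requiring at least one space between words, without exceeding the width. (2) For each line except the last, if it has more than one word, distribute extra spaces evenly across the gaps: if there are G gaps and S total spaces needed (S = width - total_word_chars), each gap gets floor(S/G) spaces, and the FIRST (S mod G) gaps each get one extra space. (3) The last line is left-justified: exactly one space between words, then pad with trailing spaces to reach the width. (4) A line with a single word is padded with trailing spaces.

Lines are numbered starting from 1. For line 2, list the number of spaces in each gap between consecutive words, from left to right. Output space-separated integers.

Line 1: ['program', 'language', 'river'] (min_width=22, slack=1)
Line 2: ['low', 'lightbulb', 'gentle'] (min_width=20, slack=3)
Line 3: ['two', 'good', 'high', 'small'] (min_width=19, slack=4)
Line 4: ['metal', 'morning', 'small', 'one'] (min_width=23, slack=0)
Line 5: ['architect', 'system', 'been'] (min_width=21, slack=2)
Line 6: ['old', 'silver', 'pencil', 'high'] (min_width=22, slack=1)
Line 7: ['fox', 'adventures'] (min_width=14, slack=9)

Answer: 3 2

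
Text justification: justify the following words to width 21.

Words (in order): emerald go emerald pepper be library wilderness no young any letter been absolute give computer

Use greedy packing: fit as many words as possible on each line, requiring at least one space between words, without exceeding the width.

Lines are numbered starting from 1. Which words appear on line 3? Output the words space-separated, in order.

Line 1: ['emerald', 'go', 'emerald'] (min_width=18, slack=3)
Line 2: ['pepper', 'be', 'library'] (min_width=17, slack=4)
Line 3: ['wilderness', 'no', 'young'] (min_width=19, slack=2)
Line 4: ['any', 'letter', 'been'] (min_width=15, slack=6)
Line 5: ['absolute', 'give'] (min_width=13, slack=8)
Line 6: ['computer'] (min_width=8, slack=13)

Answer: wilderness no young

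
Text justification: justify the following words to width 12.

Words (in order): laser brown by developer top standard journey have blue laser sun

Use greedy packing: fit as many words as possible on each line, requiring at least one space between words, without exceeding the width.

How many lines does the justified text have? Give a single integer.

Line 1: ['laser', 'brown'] (min_width=11, slack=1)
Line 2: ['by', 'developer'] (min_width=12, slack=0)
Line 3: ['top', 'standard'] (min_width=12, slack=0)
Line 4: ['journey', 'have'] (min_width=12, slack=0)
Line 5: ['blue', 'laser'] (min_width=10, slack=2)
Line 6: ['sun'] (min_width=3, slack=9)
Total lines: 6

Answer: 6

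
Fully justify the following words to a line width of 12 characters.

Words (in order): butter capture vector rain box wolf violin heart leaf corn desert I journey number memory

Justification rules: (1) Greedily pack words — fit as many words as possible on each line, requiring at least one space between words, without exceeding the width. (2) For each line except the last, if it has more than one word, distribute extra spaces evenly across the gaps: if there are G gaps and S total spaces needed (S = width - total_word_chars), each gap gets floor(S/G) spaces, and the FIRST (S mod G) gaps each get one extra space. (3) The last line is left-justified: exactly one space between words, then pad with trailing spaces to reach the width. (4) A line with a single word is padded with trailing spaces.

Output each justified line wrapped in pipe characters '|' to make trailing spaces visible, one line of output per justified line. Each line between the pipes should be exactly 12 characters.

Line 1: ['butter'] (min_width=6, slack=6)
Line 2: ['capture'] (min_width=7, slack=5)
Line 3: ['vector', 'rain'] (min_width=11, slack=1)
Line 4: ['box', 'wolf'] (min_width=8, slack=4)
Line 5: ['violin', 'heart'] (min_width=12, slack=0)
Line 6: ['leaf', 'corn'] (min_width=9, slack=3)
Line 7: ['desert', 'I'] (min_width=8, slack=4)
Line 8: ['journey'] (min_width=7, slack=5)
Line 9: ['number'] (min_width=6, slack=6)
Line 10: ['memory'] (min_width=6, slack=6)

Answer: |butter      |
|capture     |
|vector  rain|
|box     wolf|
|violin heart|
|leaf    corn|
|desert     I|
|journey     |
|number      |
|memory      |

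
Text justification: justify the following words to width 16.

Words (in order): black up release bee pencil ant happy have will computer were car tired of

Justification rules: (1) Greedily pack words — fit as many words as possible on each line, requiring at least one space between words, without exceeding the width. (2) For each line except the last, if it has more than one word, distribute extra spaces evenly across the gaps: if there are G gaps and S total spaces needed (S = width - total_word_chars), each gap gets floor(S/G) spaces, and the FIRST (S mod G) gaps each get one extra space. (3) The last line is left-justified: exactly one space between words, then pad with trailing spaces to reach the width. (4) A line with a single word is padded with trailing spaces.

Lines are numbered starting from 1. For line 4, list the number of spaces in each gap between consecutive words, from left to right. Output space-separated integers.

Line 1: ['black', 'up', 'release'] (min_width=16, slack=0)
Line 2: ['bee', 'pencil', 'ant'] (min_width=14, slack=2)
Line 3: ['happy', 'have', 'will'] (min_width=15, slack=1)
Line 4: ['computer', 'were'] (min_width=13, slack=3)
Line 5: ['car', 'tired', 'of'] (min_width=12, slack=4)

Answer: 4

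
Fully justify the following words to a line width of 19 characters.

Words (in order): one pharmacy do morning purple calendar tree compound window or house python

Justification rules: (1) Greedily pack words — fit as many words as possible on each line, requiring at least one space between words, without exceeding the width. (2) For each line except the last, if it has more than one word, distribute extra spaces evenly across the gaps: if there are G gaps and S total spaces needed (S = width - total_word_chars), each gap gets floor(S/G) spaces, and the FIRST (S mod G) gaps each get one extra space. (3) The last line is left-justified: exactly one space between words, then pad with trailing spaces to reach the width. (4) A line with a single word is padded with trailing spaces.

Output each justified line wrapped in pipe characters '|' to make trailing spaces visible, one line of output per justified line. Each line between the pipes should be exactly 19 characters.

Answer: |one   pharmacy   do|
|morning      purple|
|calendar       tree|
|compound  window or|
|house python       |

Derivation:
Line 1: ['one', 'pharmacy', 'do'] (min_width=15, slack=4)
Line 2: ['morning', 'purple'] (min_width=14, slack=5)
Line 3: ['calendar', 'tree'] (min_width=13, slack=6)
Line 4: ['compound', 'window', 'or'] (min_width=18, slack=1)
Line 5: ['house', 'python'] (min_width=12, slack=7)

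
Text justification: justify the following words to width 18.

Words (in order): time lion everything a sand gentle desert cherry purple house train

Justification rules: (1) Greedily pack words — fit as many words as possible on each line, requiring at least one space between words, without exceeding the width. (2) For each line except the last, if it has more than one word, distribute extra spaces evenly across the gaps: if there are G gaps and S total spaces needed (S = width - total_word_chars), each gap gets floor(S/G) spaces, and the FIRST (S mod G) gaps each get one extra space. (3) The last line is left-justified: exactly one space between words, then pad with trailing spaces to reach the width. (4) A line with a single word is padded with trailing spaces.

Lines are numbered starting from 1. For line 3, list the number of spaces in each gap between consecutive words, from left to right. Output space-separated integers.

Line 1: ['time', 'lion'] (min_width=9, slack=9)
Line 2: ['everything', 'a', 'sand'] (min_width=17, slack=1)
Line 3: ['gentle', 'desert'] (min_width=13, slack=5)
Line 4: ['cherry', 'purple'] (min_width=13, slack=5)
Line 5: ['house', 'train'] (min_width=11, slack=7)

Answer: 6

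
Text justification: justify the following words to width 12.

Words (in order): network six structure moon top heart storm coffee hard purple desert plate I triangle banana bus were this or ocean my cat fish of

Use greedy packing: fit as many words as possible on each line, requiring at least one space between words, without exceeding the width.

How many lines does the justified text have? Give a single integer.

Line 1: ['network', 'six'] (min_width=11, slack=1)
Line 2: ['structure'] (min_width=9, slack=3)
Line 3: ['moon', 'top'] (min_width=8, slack=4)
Line 4: ['heart', 'storm'] (min_width=11, slack=1)
Line 5: ['coffee', 'hard'] (min_width=11, slack=1)
Line 6: ['purple'] (min_width=6, slack=6)
Line 7: ['desert', 'plate'] (min_width=12, slack=0)
Line 8: ['I', 'triangle'] (min_width=10, slack=2)
Line 9: ['banana', 'bus'] (min_width=10, slack=2)
Line 10: ['were', 'this', 'or'] (min_width=12, slack=0)
Line 11: ['ocean', 'my', 'cat'] (min_width=12, slack=0)
Line 12: ['fish', 'of'] (min_width=7, slack=5)
Total lines: 12

Answer: 12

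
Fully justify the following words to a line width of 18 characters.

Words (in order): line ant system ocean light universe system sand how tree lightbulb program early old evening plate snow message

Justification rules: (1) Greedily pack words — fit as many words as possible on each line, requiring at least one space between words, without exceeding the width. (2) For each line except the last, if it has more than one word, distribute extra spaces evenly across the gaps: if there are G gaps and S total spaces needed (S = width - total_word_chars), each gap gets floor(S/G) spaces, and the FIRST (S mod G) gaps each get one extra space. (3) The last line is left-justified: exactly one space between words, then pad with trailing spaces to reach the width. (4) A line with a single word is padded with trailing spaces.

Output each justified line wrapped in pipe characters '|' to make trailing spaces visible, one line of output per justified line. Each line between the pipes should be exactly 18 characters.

Answer: |line   ant  system|
|ocean        light|
|universe    system|
|sand    how   tree|
|lightbulb  program|
|early  old evening|
|plate snow message|

Derivation:
Line 1: ['line', 'ant', 'system'] (min_width=15, slack=3)
Line 2: ['ocean', 'light'] (min_width=11, slack=7)
Line 3: ['universe', 'system'] (min_width=15, slack=3)
Line 4: ['sand', 'how', 'tree'] (min_width=13, slack=5)
Line 5: ['lightbulb', 'program'] (min_width=17, slack=1)
Line 6: ['early', 'old', 'evening'] (min_width=17, slack=1)
Line 7: ['plate', 'snow', 'message'] (min_width=18, slack=0)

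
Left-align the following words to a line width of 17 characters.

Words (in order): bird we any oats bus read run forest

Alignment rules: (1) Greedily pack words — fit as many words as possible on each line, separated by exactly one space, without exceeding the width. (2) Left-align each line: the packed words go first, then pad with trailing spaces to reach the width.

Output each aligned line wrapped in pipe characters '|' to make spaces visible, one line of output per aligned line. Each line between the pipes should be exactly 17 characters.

Answer: |bird we any oats |
|bus read run     |
|forest           |

Derivation:
Line 1: ['bird', 'we', 'any', 'oats'] (min_width=16, slack=1)
Line 2: ['bus', 'read', 'run'] (min_width=12, slack=5)
Line 3: ['forest'] (min_width=6, slack=11)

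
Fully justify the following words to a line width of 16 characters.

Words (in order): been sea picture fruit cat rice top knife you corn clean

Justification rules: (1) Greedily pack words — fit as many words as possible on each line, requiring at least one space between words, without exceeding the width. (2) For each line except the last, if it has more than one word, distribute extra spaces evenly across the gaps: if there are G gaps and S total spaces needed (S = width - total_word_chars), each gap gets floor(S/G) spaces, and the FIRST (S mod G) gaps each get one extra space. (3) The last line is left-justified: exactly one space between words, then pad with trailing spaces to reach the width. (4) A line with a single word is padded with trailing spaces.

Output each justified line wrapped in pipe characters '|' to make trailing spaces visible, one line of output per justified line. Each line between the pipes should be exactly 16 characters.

Answer: |been sea picture|
|fruit  cat  rice|
|top   knife  you|
|corn clean      |

Derivation:
Line 1: ['been', 'sea', 'picture'] (min_width=16, slack=0)
Line 2: ['fruit', 'cat', 'rice'] (min_width=14, slack=2)
Line 3: ['top', 'knife', 'you'] (min_width=13, slack=3)
Line 4: ['corn', 'clean'] (min_width=10, slack=6)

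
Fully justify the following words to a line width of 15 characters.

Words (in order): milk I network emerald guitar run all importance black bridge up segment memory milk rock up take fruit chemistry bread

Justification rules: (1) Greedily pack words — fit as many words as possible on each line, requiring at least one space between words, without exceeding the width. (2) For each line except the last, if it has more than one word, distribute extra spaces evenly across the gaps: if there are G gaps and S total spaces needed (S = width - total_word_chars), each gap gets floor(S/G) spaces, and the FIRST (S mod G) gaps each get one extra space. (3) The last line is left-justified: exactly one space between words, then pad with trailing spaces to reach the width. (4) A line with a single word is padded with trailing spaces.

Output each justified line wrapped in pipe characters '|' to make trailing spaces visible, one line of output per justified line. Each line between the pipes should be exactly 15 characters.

Line 1: ['milk', 'I', 'network'] (min_width=14, slack=1)
Line 2: ['emerald', 'guitar'] (min_width=14, slack=1)
Line 3: ['run', 'all'] (min_width=7, slack=8)
Line 4: ['importance'] (min_width=10, slack=5)
Line 5: ['black', 'bridge', 'up'] (min_width=15, slack=0)
Line 6: ['segment', 'memory'] (min_width=14, slack=1)
Line 7: ['milk', 'rock', 'up'] (min_width=12, slack=3)
Line 8: ['take', 'fruit'] (min_width=10, slack=5)
Line 9: ['chemistry', 'bread'] (min_width=15, slack=0)

Answer: |milk  I network|
|emerald  guitar|
|run         all|
|importance     |
|black bridge up|
|segment  memory|
|milk   rock  up|
|take      fruit|
|chemistry bread|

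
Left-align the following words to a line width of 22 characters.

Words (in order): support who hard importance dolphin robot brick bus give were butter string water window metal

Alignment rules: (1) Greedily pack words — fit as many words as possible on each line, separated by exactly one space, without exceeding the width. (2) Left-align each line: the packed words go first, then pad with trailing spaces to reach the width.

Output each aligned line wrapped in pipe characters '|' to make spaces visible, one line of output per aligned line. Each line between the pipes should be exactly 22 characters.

Line 1: ['support', 'who', 'hard'] (min_width=16, slack=6)
Line 2: ['importance', 'dolphin'] (min_width=18, slack=4)
Line 3: ['robot', 'brick', 'bus', 'give'] (min_width=20, slack=2)
Line 4: ['were', 'butter', 'string'] (min_width=18, slack=4)
Line 5: ['water', 'window', 'metal'] (min_width=18, slack=4)

Answer: |support who hard      |
|importance dolphin    |
|robot brick bus give  |
|were butter string    |
|water window metal    |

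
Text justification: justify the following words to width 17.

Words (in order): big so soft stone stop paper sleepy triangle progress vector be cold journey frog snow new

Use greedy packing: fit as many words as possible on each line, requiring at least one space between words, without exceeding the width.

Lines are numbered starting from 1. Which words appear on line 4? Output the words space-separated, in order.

Line 1: ['big', 'so', 'soft', 'stone'] (min_width=17, slack=0)
Line 2: ['stop', 'paper', 'sleepy'] (min_width=17, slack=0)
Line 3: ['triangle', 'progress'] (min_width=17, slack=0)
Line 4: ['vector', 'be', 'cold'] (min_width=14, slack=3)
Line 5: ['journey', 'frog', 'snow'] (min_width=17, slack=0)
Line 6: ['new'] (min_width=3, slack=14)

Answer: vector be cold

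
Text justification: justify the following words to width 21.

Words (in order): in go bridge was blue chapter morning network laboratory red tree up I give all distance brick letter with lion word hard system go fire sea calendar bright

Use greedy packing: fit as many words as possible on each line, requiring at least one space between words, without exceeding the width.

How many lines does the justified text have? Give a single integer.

Answer: 8

Derivation:
Line 1: ['in', 'go', 'bridge', 'was', 'blue'] (min_width=21, slack=0)
Line 2: ['chapter', 'morning'] (min_width=15, slack=6)
Line 3: ['network', 'laboratory'] (min_width=18, slack=3)
Line 4: ['red', 'tree', 'up', 'I', 'give'] (min_width=18, slack=3)
Line 5: ['all', 'distance', 'brick'] (min_width=18, slack=3)
Line 6: ['letter', 'with', 'lion', 'word'] (min_width=21, slack=0)
Line 7: ['hard', 'system', 'go', 'fire'] (min_width=19, slack=2)
Line 8: ['sea', 'calendar', 'bright'] (min_width=19, slack=2)
Total lines: 8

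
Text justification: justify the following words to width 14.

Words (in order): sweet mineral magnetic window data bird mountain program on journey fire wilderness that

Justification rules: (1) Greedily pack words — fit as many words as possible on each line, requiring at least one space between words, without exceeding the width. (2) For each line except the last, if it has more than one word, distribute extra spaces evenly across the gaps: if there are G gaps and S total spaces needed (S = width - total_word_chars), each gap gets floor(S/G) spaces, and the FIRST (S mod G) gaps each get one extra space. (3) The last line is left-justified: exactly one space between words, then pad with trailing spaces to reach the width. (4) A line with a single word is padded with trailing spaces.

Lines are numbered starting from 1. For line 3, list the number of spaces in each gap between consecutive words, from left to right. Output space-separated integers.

Answer: 4

Derivation:
Line 1: ['sweet', 'mineral'] (min_width=13, slack=1)
Line 2: ['magnetic'] (min_width=8, slack=6)
Line 3: ['window', 'data'] (min_width=11, slack=3)
Line 4: ['bird', 'mountain'] (min_width=13, slack=1)
Line 5: ['program', 'on'] (min_width=10, slack=4)
Line 6: ['journey', 'fire'] (min_width=12, slack=2)
Line 7: ['wilderness'] (min_width=10, slack=4)
Line 8: ['that'] (min_width=4, slack=10)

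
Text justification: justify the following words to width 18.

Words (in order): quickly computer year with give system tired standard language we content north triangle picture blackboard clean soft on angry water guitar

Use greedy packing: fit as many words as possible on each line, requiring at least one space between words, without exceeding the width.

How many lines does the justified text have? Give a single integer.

Line 1: ['quickly', 'computer'] (min_width=16, slack=2)
Line 2: ['year', 'with', 'give'] (min_width=14, slack=4)
Line 3: ['system', 'tired'] (min_width=12, slack=6)
Line 4: ['standard', 'language'] (min_width=17, slack=1)
Line 5: ['we', 'content', 'north'] (min_width=16, slack=2)
Line 6: ['triangle', 'picture'] (min_width=16, slack=2)
Line 7: ['blackboard', 'clean'] (min_width=16, slack=2)
Line 8: ['soft', 'on', 'angry'] (min_width=13, slack=5)
Line 9: ['water', 'guitar'] (min_width=12, slack=6)
Total lines: 9

Answer: 9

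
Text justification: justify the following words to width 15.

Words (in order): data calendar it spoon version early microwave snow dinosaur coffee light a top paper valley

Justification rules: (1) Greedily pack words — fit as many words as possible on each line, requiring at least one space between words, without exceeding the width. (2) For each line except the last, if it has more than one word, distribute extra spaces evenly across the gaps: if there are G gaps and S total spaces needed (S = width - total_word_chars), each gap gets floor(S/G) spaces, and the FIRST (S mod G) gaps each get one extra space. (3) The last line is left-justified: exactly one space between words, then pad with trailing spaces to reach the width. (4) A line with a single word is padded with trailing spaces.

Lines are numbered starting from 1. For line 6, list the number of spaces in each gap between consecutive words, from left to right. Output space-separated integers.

Line 1: ['data', 'calendar'] (min_width=13, slack=2)
Line 2: ['it', 'spoon'] (min_width=8, slack=7)
Line 3: ['version', 'early'] (min_width=13, slack=2)
Line 4: ['microwave', 'snow'] (min_width=14, slack=1)
Line 5: ['dinosaur', 'coffee'] (min_width=15, slack=0)
Line 6: ['light', 'a', 'top'] (min_width=11, slack=4)
Line 7: ['paper', 'valley'] (min_width=12, slack=3)

Answer: 3 3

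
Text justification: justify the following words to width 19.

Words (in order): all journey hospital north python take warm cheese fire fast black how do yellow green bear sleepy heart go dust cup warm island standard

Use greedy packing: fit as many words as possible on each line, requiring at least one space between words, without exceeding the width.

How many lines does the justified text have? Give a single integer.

Answer: 9

Derivation:
Line 1: ['all', 'journey'] (min_width=11, slack=8)
Line 2: ['hospital', 'north'] (min_width=14, slack=5)
Line 3: ['python', 'take', 'warm'] (min_width=16, slack=3)
Line 4: ['cheese', 'fire', 'fast'] (min_width=16, slack=3)
Line 5: ['black', 'how', 'do', 'yellow'] (min_width=19, slack=0)
Line 6: ['green', 'bear', 'sleepy'] (min_width=17, slack=2)
Line 7: ['heart', 'go', 'dust', 'cup'] (min_width=17, slack=2)
Line 8: ['warm', 'island'] (min_width=11, slack=8)
Line 9: ['standard'] (min_width=8, slack=11)
Total lines: 9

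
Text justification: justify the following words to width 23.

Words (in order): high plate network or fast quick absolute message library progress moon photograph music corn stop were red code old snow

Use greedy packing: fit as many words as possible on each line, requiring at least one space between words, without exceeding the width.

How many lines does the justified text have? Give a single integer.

Answer: 7

Derivation:
Line 1: ['high', 'plate', 'network', 'or'] (min_width=21, slack=2)
Line 2: ['fast', 'quick', 'absolute'] (min_width=19, slack=4)
Line 3: ['message', 'library'] (min_width=15, slack=8)
Line 4: ['progress', 'moon'] (min_width=13, slack=10)
Line 5: ['photograph', 'music', 'corn'] (min_width=21, slack=2)
Line 6: ['stop', 'were', 'red', 'code', 'old'] (min_width=22, slack=1)
Line 7: ['snow'] (min_width=4, slack=19)
Total lines: 7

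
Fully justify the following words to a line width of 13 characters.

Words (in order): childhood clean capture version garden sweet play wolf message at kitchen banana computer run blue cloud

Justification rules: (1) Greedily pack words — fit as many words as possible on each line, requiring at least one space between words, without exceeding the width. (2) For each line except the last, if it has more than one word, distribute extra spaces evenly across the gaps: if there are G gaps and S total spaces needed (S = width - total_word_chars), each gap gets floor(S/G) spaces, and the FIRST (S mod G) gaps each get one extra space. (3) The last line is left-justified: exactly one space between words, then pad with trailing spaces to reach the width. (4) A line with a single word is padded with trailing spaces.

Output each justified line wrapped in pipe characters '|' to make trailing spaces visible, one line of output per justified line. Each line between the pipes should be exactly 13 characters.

Answer: |childhood    |
|clean capture|
|version      |
|garden  sweet|
|play     wolf|
|message    at|
|kitchen      |
|banana       |
|computer  run|
|blue cloud   |

Derivation:
Line 1: ['childhood'] (min_width=9, slack=4)
Line 2: ['clean', 'capture'] (min_width=13, slack=0)
Line 3: ['version'] (min_width=7, slack=6)
Line 4: ['garden', 'sweet'] (min_width=12, slack=1)
Line 5: ['play', 'wolf'] (min_width=9, slack=4)
Line 6: ['message', 'at'] (min_width=10, slack=3)
Line 7: ['kitchen'] (min_width=7, slack=6)
Line 8: ['banana'] (min_width=6, slack=7)
Line 9: ['computer', 'run'] (min_width=12, slack=1)
Line 10: ['blue', 'cloud'] (min_width=10, slack=3)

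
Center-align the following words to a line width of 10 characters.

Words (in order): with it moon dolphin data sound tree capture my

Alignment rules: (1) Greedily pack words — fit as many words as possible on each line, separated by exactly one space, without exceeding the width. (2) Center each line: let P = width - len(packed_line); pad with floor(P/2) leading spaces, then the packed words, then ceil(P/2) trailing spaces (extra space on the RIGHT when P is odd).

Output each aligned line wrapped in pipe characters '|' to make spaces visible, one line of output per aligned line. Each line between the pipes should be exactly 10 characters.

Line 1: ['with', 'it'] (min_width=7, slack=3)
Line 2: ['moon'] (min_width=4, slack=6)
Line 3: ['dolphin'] (min_width=7, slack=3)
Line 4: ['data', 'sound'] (min_width=10, slack=0)
Line 5: ['tree'] (min_width=4, slack=6)
Line 6: ['capture', 'my'] (min_width=10, slack=0)

Answer: | with it  |
|   moon   |
| dolphin  |
|data sound|
|   tree   |
|capture my|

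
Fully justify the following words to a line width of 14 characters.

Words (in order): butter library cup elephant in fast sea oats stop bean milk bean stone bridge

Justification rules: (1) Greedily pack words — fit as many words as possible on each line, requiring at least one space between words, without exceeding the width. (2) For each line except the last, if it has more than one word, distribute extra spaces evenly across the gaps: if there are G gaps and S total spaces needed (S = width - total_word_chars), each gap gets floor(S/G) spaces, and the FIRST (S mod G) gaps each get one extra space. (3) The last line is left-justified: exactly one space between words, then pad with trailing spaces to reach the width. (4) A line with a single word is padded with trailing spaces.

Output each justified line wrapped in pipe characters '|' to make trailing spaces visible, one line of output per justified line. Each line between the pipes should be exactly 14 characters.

Line 1: ['butter', 'library'] (min_width=14, slack=0)
Line 2: ['cup', 'elephant'] (min_width=12, slack=2)
Line 3: ['in', 'fast', 'sea'] (min_width=11, slack=3)
Line 4: ['oats', 'stop', 'bean'] (min_width=14, slack=0)
Line 5: ['milk', 'bean'] (min_width=9, slack=5)
Line 6: ['stone', 'bridge'] (min_width=12, slack=2)

Answer: |butter library|
|cup   elephant|
|in   fast  sea|
|oats stop bean|
|milk      bean|
|stone bridge  |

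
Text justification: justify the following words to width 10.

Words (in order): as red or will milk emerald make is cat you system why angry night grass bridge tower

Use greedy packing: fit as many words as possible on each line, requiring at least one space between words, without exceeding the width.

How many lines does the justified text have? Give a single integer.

Line 1: ['as', 'red', 'or'] (min_width=9, slack=1)
Line 2: ['will', 'milk'] (min_width=9, slack=1)
Line 3: ['emerald'] (min_width=7, slack=3)
Line 4: ['make', 'is'] (min_width=7, slack=3)
Line 5: ['cat', 'you'] (min_width=7, slack=3)
Line 6: ['system', 'why'] (min_width=10, slack=0)
Line 7: ['angry'] (min_width=5, slack=5)
Line 8: ['night'] (min_width=5, slack=5)
Line 9: ['grass'] (min_width=5, slack=5)
Line 10: ['bridge'] (min_width=6, slack=4)
Line 11: ['tower'] (min_width=5, slack=5)
Total lines: 11

Answer: 11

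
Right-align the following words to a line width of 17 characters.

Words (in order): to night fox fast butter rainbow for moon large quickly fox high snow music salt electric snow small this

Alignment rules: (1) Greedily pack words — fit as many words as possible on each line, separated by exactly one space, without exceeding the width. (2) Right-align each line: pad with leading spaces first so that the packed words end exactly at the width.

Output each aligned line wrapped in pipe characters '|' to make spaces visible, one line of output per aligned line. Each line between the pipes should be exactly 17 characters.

Answer: |to night fox fast|
|   butter rainbow|
|   for moon large|
| quickly fox high|
|  snow music salt|
|    electric snow|
|       small this|

Derivation:
Line 1: ['to', 'night', 'fox', 'fast'] (min_width=17, slack=0)
Line 2: ['butter', 'rainbow'] (min_width=14, slack=3)
Line 3: ['for', 'moon', 'large'] (min_width=14, slack=3)
Line 4: ['quickly', 'fox', 'high'] (min_width=16, slack=1)
Line 5: ['snow', 'music', 'salt'] (min_width=15, slack=2)
Line 6: ['electric', 'snow'] (min_width=13, slack=4)
Line 7: ['small', 'this'] (min_width=10, slack=7)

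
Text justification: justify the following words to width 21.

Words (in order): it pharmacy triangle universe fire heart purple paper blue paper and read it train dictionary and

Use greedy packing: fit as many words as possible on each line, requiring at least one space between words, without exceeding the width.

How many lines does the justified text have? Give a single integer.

Line 1: ['it', 'pharmacy', 'triangle'] (min_width=20, slack=1)
Line 2: ['universe', 'fire', 'heart'] (min_width=19, slack=2)
Line 3: ['purple', 'paper', 'blue'] (min_width=17, slack=4)
Line 4: ['paper', 'and', 'read', 'it'] (min_width=17, slack=4)
Line 5: ['train', 'dictionary', 'and'] (min_width=20, slack=1)
Total lines: 5

Answer: 5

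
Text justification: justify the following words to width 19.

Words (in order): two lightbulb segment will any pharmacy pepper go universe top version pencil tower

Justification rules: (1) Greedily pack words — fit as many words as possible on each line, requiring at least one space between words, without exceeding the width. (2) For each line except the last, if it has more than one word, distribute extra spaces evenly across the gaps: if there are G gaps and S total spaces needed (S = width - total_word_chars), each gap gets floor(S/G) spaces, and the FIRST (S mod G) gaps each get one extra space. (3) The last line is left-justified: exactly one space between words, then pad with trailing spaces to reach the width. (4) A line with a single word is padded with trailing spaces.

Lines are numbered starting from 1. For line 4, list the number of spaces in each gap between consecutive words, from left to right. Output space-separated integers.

Line 1: ['two', 'lightbulb'] (min_width=13, slack=6)
Line 2: ['segment', 'will', 'any'] (min_width=16, slack=3)
Line 3: ['pharmacy', 'pepper', 'go'] (min_width=18, slack=1)
Line 4: ['universe', 'top'] (min_width=12, slack=7)
Line 5: ['version', 'pencil'] (min_width=14, slack=5)
Line 6: ['tower'] (min_width=5, slack=14)

Answer: 8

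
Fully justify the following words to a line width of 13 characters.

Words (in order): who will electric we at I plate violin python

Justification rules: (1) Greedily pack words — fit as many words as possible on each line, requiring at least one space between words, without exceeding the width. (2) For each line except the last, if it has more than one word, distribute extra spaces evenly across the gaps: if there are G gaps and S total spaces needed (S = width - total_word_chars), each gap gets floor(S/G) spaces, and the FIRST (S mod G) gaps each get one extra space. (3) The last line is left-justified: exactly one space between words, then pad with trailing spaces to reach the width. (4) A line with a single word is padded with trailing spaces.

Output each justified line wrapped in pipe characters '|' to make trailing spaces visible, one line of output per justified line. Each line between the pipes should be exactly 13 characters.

Answer: |who      will|
|electric   we|
|at   I  plate|
|violin python|

Derivation:
Line 1: ['who', 'will'] (min_width=8, slack=5)
Line 2: ['electric', 'we'] (min_width=11, slack=2)
Line 3: ['at', 'I', 'plate'] (min_width=10, slack=3)
Line 4: ['violin', 'python'] (min_width=13, slack=0)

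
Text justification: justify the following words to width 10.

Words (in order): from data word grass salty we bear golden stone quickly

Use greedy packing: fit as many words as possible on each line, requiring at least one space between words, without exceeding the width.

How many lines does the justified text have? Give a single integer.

Answer: 7

Derivation:
Line 1: ['from', 'data'] (min_width=9, slack=1)
Line 2: ['word', 'grass'] (min_width=10, slack=0)
Line 3: ['salty', 'we'] (min_width=8, slack=2)
Line 4: ['bear'] (min_width=4, slack=6)
Line 5: ['golden'] (min_width=6, slack=4)
Line 6: ['stone'] (min_width=5, slack=5)
Line 7: ['quickly'] (min_width=7, slack=3)
Total lines: 7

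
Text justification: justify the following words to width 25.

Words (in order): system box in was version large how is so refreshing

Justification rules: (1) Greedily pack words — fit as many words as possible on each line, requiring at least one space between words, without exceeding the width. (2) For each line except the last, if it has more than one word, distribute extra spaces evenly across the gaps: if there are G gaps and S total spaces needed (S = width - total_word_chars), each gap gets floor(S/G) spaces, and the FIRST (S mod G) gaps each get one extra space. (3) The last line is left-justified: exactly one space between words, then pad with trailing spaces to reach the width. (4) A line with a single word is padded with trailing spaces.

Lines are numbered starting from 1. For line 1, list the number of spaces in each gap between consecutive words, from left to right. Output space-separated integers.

Line 1: ['system', 'box', 'in', 'was', 'version'] (min_width=25, slack=0)
Line 2: ['large', 'how', 'is', 'so'] (min_width=15, slack=10)
Line 3: ['refreshing'] (min_width=10, slack=15)

Answer: 1 1 1 1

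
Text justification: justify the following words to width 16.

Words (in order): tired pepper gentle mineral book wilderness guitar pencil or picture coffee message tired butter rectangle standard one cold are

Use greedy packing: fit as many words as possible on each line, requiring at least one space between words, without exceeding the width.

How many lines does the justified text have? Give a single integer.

Line 1: ['tired', 'pepper'] (min_width=12, slack=4)
Line 2: ['gentle', 'mineral'] (min_width=14, slack=2)
Line 3: ['book', 'wilderness'] (min_width=15, slack=1)
Line 4: ['guitar', 'pencil', 'or'] (min_width=16, slack=0)
Line 5: ['picture', 'coffee'] (min_width=14, slack=2)
Line 6: ['message', 'tired'] (min_width=13, slack=3)
Line 7: ['butter', 'rectangle'] (min_width=16, slack=0)
Line 8: ['standard', 'one'] (min_width=12, slack=4)
Line 9: ['cold', 'are'] (min_width=8, slack=8)
Total lines: 9

Answer: 9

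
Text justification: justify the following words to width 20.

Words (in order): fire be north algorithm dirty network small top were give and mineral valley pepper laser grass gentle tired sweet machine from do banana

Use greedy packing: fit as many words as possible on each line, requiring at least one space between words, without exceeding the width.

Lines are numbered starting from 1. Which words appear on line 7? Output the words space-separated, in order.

Line 1: ['fire', 'be', 'north'] (min_width=13, slack=7)
Line 2: ['algorithm', 'dirty'] (min_width=15, slack=5)
Line 3: ['network', 'small', 'top'] (min_width=17, slack=3)
Line 4: ['were', 'give', 'and'] (min_width=13, slack=7)
Line 5: ['mineral', 'valley'] (min_width=14, slack=6)
Line 6: ['pepper', 'laser', 'grass'] (min_width=18, slack=2)
Line 7: ['gentle', 'tired', 'sweet'] (min_width=18, slack=2)
Line 8: ['machine', 'from', 'do'] (min_width=15, slack=5)
Line 9: ['banana'] (min_width=6, slack=14)

Answer: gentle tired sweet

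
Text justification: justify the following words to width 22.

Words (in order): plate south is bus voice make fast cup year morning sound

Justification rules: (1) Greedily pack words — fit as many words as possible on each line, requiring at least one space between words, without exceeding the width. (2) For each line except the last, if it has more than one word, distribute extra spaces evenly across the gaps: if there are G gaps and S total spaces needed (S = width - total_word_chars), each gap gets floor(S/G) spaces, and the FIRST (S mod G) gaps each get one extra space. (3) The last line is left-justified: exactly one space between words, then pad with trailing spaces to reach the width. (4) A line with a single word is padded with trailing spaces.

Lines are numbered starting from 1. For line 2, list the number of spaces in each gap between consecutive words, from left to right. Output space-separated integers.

Line 1: ['plate', 'south', 'is', 'bus'] (min_width=18, slack=4)
Line 2: ['voice', 'make', 'fast', 'cup'] (min_width=19, slack=3)
Line 3: ['year', 'morning', 'sound'] (min_width=18, slack=4)

Answer: 2 2 2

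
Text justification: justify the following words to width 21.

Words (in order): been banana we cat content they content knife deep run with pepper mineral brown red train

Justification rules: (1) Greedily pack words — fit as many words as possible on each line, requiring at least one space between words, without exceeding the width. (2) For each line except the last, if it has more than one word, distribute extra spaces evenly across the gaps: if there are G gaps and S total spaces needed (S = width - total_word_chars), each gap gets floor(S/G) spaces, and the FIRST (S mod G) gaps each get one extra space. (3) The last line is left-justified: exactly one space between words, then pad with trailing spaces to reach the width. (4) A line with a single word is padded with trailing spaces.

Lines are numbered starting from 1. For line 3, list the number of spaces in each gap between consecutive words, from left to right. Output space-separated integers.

Answer: 2 2 1

Derivation:
Line 1: ['been', 'banana', 'we', 'cat'] (min_width=18, slack=3)
Line 2: ['content', 'they', 'content'] (min_width=20, slack=1)
Line 3: ['knife', 'deep', 'run', 'with'] (min_width=19, slack=2)
Line 4: ['pepper', 'mineral', 'brown'] (min_width=20, slack=1)
Line 5: ['red', 'train'] (min_width=9, slack=12)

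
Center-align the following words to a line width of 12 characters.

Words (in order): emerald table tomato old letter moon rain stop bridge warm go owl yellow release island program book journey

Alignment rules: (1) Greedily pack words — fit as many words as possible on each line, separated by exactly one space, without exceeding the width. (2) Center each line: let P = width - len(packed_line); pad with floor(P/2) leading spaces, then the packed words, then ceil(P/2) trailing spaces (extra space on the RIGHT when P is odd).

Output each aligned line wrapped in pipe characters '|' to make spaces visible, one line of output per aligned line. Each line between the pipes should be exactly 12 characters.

Line 1: ['emerald'] (min_width=7, slack=5)
Line 2: ['table', 'tomato'] (min_width=12, slack=0)
Line 3: ['old', 'letter'] (min_width=10, slack=2)
Line 4: ['moon', 'rain'] (min_width=9, slack=3)
Line 5: ['stop', 'bridge'] (min_width=11, slack=1)
Line 6: ['warm', 'go', 'owl'] (min_width=11, slack=1)
Line 7: ['yellow'] (min_width=6, slack=6)
Line 8: ['release'] (min_width=7, slack=5)
Line 9: ['island'] (min_width=6, slack=6)
Line 10: ['program', 'book'] (min_width=12, slack=0)
Line 11: ['journey'] (min_width=7, slack=5)

Answer: |  emerald   |
|table tomato|
| old letter |
| moon rain  |
|stop bridge |
|warm go owl |
|   yellow   |
|  release   |
|   island   |
|program book|
|  journey   |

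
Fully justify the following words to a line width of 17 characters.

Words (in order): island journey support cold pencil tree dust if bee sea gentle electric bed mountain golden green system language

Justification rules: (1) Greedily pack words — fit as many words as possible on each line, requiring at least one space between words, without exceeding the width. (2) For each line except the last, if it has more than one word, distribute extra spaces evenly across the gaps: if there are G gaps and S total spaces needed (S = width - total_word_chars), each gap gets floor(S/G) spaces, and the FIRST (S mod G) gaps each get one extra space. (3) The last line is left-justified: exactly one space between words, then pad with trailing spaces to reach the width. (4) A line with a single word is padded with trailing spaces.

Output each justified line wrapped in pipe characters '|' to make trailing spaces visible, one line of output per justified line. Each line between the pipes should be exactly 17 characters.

Line 1: ['island', 'journey'] (min_width=14, slack=3)
Line 2: ['support', 'cold'] (min_width=12, slack=5)
Line 3: ['pencil', 'tree', 'dust'] (min_width=16, slack=1)
Line 4: ['if', 'bee', 'sea', 'gentle'] (min_width=17, slack=0)
Line 5: ['electric', 'bed'] (min_width=12, slack=5)
Line 6: ['mountain', 'golden'] (min_width=15, slack=2)
Line 7: ['green', 'system'] (min_width=12, slack=5)
Line 8: ['language'] (min_width=8, slack=9)

Answer: |island    journey|
|support      cold|
|pencil  tree dust|
|if bee sea gentle|
|electric      bed|
|mountain   golden|
|green      system|
|language         |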